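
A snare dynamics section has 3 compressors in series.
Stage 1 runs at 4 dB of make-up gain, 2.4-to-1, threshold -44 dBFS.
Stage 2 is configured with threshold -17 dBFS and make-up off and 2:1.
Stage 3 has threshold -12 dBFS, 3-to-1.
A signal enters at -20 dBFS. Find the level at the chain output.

Stage 1: -20 dBFS is 24 dB over -44 dBFS; at 2.4:1 that becomes 10 dB over, giving -34 dBFS; +4 dB make-up → -30 dBFS.
Stage 2: below threshold (-30 ≤ -17); passes unchanged; output -30 dBFS.
Stage 3: below threshold (-30 ≤ -12); passes unchanged; output -30 dBFS.

-30 dBFS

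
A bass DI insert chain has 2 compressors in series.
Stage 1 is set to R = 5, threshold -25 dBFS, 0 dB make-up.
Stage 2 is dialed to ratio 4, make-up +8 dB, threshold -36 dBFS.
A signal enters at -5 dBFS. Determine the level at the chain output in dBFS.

Stage 1: -5 dBFS is 20 dB over -25 dBFS; at 5:1 that becomes 4 dB over, giving -21 dBFS.
Stage 2: overshoot 15 dB → 15/4 = 3.75 dB → -32.25 dBFS; +8 dB make-up → -24.25 dBFS.

-24.25 dBFS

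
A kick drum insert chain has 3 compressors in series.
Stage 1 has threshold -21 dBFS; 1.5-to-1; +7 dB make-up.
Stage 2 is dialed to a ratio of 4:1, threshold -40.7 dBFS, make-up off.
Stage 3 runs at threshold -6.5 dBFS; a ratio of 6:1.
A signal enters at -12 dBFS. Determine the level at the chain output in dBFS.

-32.525 dBFS

Stage 1: 9 dB above -21 dBFS, reduced 1.5:1 to 6 dB above → -15 dBFS; +7 dB make-up → -8 dBFS.
Stage 2: overshoot 32.7 dB → 32.7/4 = 8.175 dB → -32.525 dBFS.
Stage 3: -32.525 dBFS is at or below the -6.5 dBFS threshold — no compression; output -32.525 dBFS.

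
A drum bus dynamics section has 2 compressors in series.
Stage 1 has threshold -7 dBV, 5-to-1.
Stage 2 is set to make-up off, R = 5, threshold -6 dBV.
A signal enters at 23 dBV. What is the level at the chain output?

Stage 1: 23 dBV is 30 dB over -7 dBV; at 5:1 that becomes 6 dB over, giving -1 dBV.
Stage 2: 5 dB above -6 dBV, reduced 5:1 to 1 dB above → -5 dBV.

-5 dBV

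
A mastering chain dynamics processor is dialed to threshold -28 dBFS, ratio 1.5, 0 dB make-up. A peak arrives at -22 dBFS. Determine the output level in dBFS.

-24 dBFS

The input is 6 dB above the -28 dBFS threshold.
1.5:1 compression reduces that to 6/1.5 = 4 dB over.
That puts the output at -24 dBFS.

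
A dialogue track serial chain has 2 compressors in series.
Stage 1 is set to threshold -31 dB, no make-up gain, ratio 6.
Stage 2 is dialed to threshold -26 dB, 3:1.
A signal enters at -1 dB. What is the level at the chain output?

Stage 1: -1 dB is 30 dB over -31 dB; at 6:1 that becomes 5 dB over, giving -26 dB.
Stage 2: below threshold (-26 ≤ -26); passes unchanged; output -26 dB.

-26 dB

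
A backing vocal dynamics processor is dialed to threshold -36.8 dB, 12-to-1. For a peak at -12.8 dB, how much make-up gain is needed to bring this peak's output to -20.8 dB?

Without make-up, output = threshold + overshoot/12 = -36.8 + 2 = -34.8 dB.
Gap to target: 14 dB.

14 dB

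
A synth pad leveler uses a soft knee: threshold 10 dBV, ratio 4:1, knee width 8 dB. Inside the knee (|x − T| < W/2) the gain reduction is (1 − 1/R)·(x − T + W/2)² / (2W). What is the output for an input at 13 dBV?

x − T + W/2 = 13 − 10 + 4 = 7.
GR = (1 − 1/4) × 7² / 16 = 0.75 × 49 / 16 = 2.296875 dB.
Output = 13 − 2.296875 = 10.703125 dBV.

10.703125 dBV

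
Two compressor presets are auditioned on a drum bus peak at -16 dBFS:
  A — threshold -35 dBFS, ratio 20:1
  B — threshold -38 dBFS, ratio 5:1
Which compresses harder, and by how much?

A, by 0.45 dB

A: 19 dB over, compressed to 0.95 dB over, so 18.05 dB of GR.
B: 22 dB over, compressed to 4.4 dB over, so 17.6 dB of GR.
A reduces 0.45 dB more.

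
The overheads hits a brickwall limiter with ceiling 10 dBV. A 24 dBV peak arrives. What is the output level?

10 dBV

At ∞:1, everything above 10 dBV is held at the ceiling.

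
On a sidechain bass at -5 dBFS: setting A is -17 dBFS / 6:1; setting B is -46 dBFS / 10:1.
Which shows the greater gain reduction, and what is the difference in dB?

B, by 26.9 dB

A: overshoot 12 dB → output overshoot 2 dB → GR 10 dB.
B: overshoot 41 dB → output overshoot 4.1 dB → GR 36.9 dB.
B applies 26.9 dB more gain reduction.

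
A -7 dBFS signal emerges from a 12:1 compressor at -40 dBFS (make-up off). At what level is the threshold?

Input is 36 dB above T (since output overshoot × R = input overshoot: (-40 − T)·12 = -7 − T gives T = -43 dBFS).
Check: -43 + (-7 − (-43))/12 = -43 + 3 = -40 dBFS. ✓

-43 dBFS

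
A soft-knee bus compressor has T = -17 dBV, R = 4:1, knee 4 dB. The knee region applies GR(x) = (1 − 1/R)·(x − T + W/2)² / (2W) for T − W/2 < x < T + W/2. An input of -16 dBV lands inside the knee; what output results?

-16.84375 dBV

x − T + W/2 = -16 − (-17) + 2 = 3.
GR = (1 − 1/4) × 3² / 8 = 0.75 × 9 / 8 = 0.84375 dB.
Output = -16 − 0.84375 = -16.84375 dBV.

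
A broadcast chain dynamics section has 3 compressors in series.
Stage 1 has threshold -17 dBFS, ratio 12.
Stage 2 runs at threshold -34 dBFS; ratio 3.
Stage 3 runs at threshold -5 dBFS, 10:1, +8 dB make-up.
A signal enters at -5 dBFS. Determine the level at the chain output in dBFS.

Stage 1: overshoot 12 dB → 12/12 = 1 dB → -16 dBFS.
Stage 2: -16 dBFS is 18 dB over -34 dBFS; at 3:1 that becomes 6 dB over, giving -28 dBFS.
Stage 3: below threshold (-28 ≤ -5); passes unchanged; make-up brings it to -20 dBFS.

-20 dBFS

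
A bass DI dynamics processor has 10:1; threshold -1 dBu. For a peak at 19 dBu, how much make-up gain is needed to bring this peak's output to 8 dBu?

The peak compresses to -1 + 20/10 = 1 dBu.
To reach 8 dBu requires 8 − 1 = 7 dB of make-up.

7 dB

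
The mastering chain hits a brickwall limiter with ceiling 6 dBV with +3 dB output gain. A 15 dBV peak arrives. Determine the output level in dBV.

A brickwall limiter is an ∞:1 compressor: any input above the ceiling is clamped to 6 dBV.
Output gain then adds 3 dB: 6 + 3 = 9 dBV.

9 dBV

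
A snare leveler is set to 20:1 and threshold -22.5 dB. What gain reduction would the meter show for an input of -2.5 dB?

19 dB

The signal is 20 dB above threshold.
After 20:1 compression the overshoot becomes 20/20 = 1 dB.
Gain reduction = 20 − 1 = 19 dB.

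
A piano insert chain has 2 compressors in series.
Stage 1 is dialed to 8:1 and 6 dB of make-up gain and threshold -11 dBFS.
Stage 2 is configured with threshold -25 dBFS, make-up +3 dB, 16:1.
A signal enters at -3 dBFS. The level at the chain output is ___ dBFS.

Stage 1: overshoot 8 dB → 8/8 = 1 dB → -10 dBFS; +6 dB make-up → -4 dBFS.
Stage 2: 21 dB above -25 dBFS, reduced 16:1 to 1.3125 dB above → -23.6875 dBFS; +3 dB make-up → -20.6875 dBFS.

-20.6875 dBFS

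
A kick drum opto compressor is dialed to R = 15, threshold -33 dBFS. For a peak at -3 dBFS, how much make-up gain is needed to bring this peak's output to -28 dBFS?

3 dB

The peak compresses to -33 + 30/15 = -31 dBFS.
To reach -28 dBFS requires -28 − (-31) = 3 dB of make-up.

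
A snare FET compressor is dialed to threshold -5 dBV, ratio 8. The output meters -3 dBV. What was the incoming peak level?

11 dBV

The compressed level sits -3 − (-5) = 2 dB over threshold.
Undo the ratio: input overshoot = 2 × 8 = 16 dB, giving input = 11 dBV.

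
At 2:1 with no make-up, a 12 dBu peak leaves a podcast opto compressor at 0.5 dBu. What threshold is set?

Gain reduction = 12 − 0.5 = 11.5 dB; output overshoot = GR / (R − 1) = 11.5 / 1 = 11.5 dB.
Threshold = output − output overshoot = 0.5 − 11.5 = -11 dBu.

-11 dBu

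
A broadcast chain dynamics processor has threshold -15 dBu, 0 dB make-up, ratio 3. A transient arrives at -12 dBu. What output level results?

-14 dBu

The input is 3 dB above the -15 dBu threshold.
3:1 compression reduces that to 3/3 = 1 dB over.
So the level is -15 + 1 = -14 dBu.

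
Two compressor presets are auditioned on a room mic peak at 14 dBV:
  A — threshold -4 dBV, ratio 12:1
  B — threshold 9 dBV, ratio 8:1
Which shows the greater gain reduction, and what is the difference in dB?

A: overshoot 18 dB → output overshoot 1.5 dB → GR 16.5 dB.
B: overshoot 5 dB → output overshoot 0.625 dB → GR 4.375 dB.
A reduces 12.125 dB more.

A, by 12.125 dB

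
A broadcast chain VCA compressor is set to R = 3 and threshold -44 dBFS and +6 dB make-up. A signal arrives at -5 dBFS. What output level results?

The input is 39 dB above the -44 dBFS threshold.
3:1 compression reduces that to 39/3 = 13 dB over.
So the level is -44 + 13 = -31 dBFS; make-up adds 6 dB, giving -25 dBFS.

-25 dBFS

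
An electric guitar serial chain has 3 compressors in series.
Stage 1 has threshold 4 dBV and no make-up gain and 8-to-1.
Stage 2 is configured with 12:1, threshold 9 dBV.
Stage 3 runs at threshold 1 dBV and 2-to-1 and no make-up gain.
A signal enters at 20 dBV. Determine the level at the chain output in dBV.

Stage 1: 16 dB above 4 dBV, reduced 8:1 to 2 dB above → 6 dBV.
Stage 2: 6 dBV is at or below the 9 dBV threshold — no compression; output 6 dBV.
Stage 3: 5 dB above 1 dBV, reduced 2:1 to 2.5 dB above → 3.5 dBV.

3.5 dBV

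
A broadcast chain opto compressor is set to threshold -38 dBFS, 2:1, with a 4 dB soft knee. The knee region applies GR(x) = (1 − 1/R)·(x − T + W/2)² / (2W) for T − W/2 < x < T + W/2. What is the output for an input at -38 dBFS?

x − T + W/2 = -38 − (-38) + 2 = 2.
GR = (1 − 1/2) × 2² / 8 = 0.5 × 4 / 8 = 0.25 dB.
Output = -38 − 0.25 = -38.25 dBFS.

-38.25 dBFS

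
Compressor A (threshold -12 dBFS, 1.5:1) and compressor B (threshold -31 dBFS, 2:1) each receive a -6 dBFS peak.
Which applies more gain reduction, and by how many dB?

B, by 10.5 dB

A: overshoot 6 dB → output overshoot 4 dB → GR 2 dB.
B: overshoot 25 dB → output overshoot 12.5 dB → GR 12.5 dB.
B applies 10.5 dB more gain reduction.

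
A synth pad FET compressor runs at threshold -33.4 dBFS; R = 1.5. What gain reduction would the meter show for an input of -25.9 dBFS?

Overshoot = -25.9 − (-33.4) = 7.5 dB.
At 1.5:1, output sits 7.5/1.5 = 5 dB above threshold.
GR = overshoot in − overshoot out = 7.5 − 5 = 2.5 dB.

2.5 dB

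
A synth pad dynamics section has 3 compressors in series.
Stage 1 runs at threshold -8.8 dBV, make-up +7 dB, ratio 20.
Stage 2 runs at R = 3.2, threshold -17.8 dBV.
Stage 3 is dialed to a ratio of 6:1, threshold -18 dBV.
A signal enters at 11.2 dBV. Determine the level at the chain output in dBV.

-17.08125 dBV

Stage 1: 20 dB above -8.8 dBV, reduced 20:1 to 1 dB above → -7.8 dBV; +7 dB make-up → -0.8 dBV.
Stage 2: overshoot 17 dB → 17/3.2 = 5.3125 dB → -12.4875 dBV.
Stage 3: overshoot 5.5125 dB → 5.5125/6 = 0.91875 dB → -17.08125 dBV.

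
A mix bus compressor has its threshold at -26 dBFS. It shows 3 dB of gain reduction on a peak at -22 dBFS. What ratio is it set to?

Input overshoot = -22 − (-26) = 4 dB.
Output overshoot = 4 − 3 = 1 dB.
Ratio = input overshoot / output overshoot = 4 / 1 = 4.

4:1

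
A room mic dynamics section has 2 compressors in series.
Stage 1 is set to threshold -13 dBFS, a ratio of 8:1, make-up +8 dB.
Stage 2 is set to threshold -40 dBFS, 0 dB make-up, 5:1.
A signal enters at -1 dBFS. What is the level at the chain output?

-32.7 dBFS

Stage 1: -1 dBFS is 12 dB over -13 dBFS; at 8:1 that becomes 1.5 dB over, giving -11.5 dBFS; +8 dB make-up → -3.5 dBFS.
Stage 2: 36.5 dB above -40 dBFS, reduced 5:1 to 7.3 dB above → -32.7 dBFS.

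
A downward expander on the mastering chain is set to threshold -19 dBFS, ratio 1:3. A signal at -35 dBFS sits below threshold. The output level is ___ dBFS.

-67 dBFS

The input is 16 dB below the -19 dBFS threshold.
A 1:3 expander multiplies undershoot by 3: 16 × 3 = 48 dB below threshold.
Output = -19 − 48 = -67 dBFS.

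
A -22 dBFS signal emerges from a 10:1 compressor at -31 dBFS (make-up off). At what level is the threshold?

Input is 10 dB above T (since output overshoot × R = input overshoot: (-31 − T)·10 = -22 − T gives T = -32 dBFS).
Check: -32 + (-22 − (-32))/10 = -32 + 1 = -31 dBFS. ✓

-32 dBFS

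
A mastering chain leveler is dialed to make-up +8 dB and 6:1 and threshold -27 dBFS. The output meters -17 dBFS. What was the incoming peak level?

Stripping the +8 dB make-up gives -25 dBFS at the gain stage.
Post-compression overshoot = -25 − (-27) = 2 dB.
Input overshoot = R × output overshoot = 12 dB → input = -27 + 12 = -15 dBFS.

-15 dBFS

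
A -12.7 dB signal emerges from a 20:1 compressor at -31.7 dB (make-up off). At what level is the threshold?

Gain reduction = -12.7 − (-31.7) = 19 dB; output overshoot = GR / (R − 1) = 19 / 19 = 1 dB.
Threshold = output − output overshoot = -31.7 − 1 = -32.7 dB.

-32.7 dB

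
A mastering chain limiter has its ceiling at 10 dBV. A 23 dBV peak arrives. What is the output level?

At ∞:1, everything above 10 dBV is held at the ceiling.

10 dBV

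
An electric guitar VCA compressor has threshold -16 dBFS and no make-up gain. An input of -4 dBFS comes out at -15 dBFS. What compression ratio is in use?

12:1

Input overshoot = -4 − (-16) = 12 dB; output overshoot = -15 − (-16) = 1 dB.
Ratio = 12 / 1 = 12.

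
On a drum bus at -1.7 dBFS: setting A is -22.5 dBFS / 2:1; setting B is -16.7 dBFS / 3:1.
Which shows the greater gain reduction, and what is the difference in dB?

A: overshoot 20.8 dB → output overshoot 10.4 dB → GR 10.4 dB.
B: overshoot 15 dB → output overshoot 5 dB → GR 10 dB.
Difference: 0.4 dB in favour of A.

A, by 0.4 dB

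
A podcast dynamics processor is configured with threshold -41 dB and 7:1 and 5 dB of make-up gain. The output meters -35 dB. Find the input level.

-34 dB

Remove make-up: -35 − 5 = -40 dB.
That's 1 dB above the -41 dB threshold.
Input overshoot = R × output overshoot = 7 dB → input = -41 + 7 = -34 dB.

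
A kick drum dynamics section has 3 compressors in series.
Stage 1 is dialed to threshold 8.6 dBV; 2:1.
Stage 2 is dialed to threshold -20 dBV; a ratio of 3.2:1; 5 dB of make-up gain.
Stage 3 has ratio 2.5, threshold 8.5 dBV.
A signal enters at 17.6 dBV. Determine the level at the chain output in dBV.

-4.65625 dBV

Stage 1: 9 dB above 8.6 dBV, reduced 2:1 to 4.5 dB above → 13.1 dBV.
Stage 2: 13.1 dBV is 33.1 dB over -20 dBV; at 3.2:1 that becomes 10.34375 dB over, giving -9.65625 dBV; +5 dB make-up → -4.65625 dBV.
Stage 3: -4.65625 dBV is at or below the 8.5 dBV threshold — no compression; output -4.65625 dBV.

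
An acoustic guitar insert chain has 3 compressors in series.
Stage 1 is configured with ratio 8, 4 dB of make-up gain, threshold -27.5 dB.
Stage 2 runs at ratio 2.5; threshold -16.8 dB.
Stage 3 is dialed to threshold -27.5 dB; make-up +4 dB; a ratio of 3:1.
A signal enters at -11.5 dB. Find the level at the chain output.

Stage 1: -11.5 dB is 16 dB over -27.5 dB; at 8:1 that becomes 2 dB over, giving -25.5 dB; +4 dB make-up → -21.5 dB.
Stage 2: -21.5 dB ≤ -16.8 dB, so stage 2 doesn't engage; output -21.5 dB.
Stage 3: 6 dB above -27.5 dB, reduced 3:1 to 2 dB above → -25.5 dB; +4 dB make-up → -21.5 dB.

-21.5 dB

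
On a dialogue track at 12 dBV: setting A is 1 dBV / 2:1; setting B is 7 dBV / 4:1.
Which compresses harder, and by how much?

A, by 1.75 dB

A: overshoot 11 dB → output overshoot 5.5 dB → GR 5.5 dB.
B: overshoot 5 dB → output overshoot 1.25 dB → GR 3.75 dB.
A reduces 1.75 dB more.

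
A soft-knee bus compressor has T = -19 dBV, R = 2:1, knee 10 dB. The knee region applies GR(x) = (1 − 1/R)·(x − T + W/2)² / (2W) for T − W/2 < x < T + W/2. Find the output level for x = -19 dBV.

-19.625 dBV

x − T + W/2 = -19 − (-19) + 5 = 5.
GR = (1 − 1/2) × 5² / 20 = 0.5 × 25 / 20 = 0.625 dB.
Output = -19 − 0.625 = -19.625 dBV.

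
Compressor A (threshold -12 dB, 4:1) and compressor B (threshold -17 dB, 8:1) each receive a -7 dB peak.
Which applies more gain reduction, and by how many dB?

B, by 5 dB

A: 5 dB over, compressed to 1.25 dB over, so 3.75 dB of GR.
B: 10 dB over, compressed to 1.25 dB over, so 8.75 dB of GR.
B applies 5 dB more gain reduction.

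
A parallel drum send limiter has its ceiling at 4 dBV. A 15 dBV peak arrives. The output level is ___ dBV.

4 dBV

The limiter clamps the peak to its 4 dBV ceiling.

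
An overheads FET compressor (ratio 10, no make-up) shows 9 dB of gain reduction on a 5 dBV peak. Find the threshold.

-5 dBV

Let T be the threshold. Output overshoot = (input overshoot)/R, so -4 − T = (5 − T)/10.
10·(-4 − T) = 5 − T → 9·T = -40 − 5 = -45.
T = -45/9 = -5 dBV.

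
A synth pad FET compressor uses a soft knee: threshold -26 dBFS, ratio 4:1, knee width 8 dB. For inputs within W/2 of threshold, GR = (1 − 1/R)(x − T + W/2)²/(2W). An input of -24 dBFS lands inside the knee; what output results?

-25.6875 dBFS

x − T + W/2 = -24 − (-26) + 4 = 6.
GR = (1 − 1/4) × 6² / 16 = 0.75 × 36 / 16 = 1.6875 dB.
Output = -24 − 1.6875 = -25.6875 dBFS.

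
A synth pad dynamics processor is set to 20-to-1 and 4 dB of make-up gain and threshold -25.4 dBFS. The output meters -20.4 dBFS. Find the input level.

-5.4 dBFS

Stripping the +4 dB make-up gives -24.4 dBFS at the gain stage.
Post-compression overshoot = -24.4 − (-25.4) = 1 dB.
Input overshoot = R × output overshoot = 20 dB → input = -25.4 + 20 = -5.4 dBFS.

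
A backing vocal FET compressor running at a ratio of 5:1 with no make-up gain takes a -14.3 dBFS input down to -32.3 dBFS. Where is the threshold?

Gain reduction = -14.3 − (-32.3) = 18 dB; output overshoot = GR / (R − 1) = 18 / 4 = 4.5 dB.
Threshold = output − output overshoot = -32.3 − 4.5 = -36.8 dBFS.

-36.8 dBFS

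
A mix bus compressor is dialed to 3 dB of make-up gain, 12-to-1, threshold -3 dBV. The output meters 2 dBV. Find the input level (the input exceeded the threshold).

21 dBV

Before make-up, the level was 2 − 3 = -1 dBV.
Post-compression overshoot = -1 − (-3) = 2 dB.
Undo the ratio: input overshoot = 2 × 12 = 24 dB, giving input = 21 dBV.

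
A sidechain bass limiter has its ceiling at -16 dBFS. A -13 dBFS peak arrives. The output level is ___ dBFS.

-16 dBFS

The limiter clamps the peak to its -16 dBFS ceiling.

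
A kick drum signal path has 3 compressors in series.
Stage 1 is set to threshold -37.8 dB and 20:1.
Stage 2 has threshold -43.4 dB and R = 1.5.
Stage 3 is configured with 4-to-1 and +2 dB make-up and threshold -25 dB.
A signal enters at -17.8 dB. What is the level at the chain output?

-37 dB

Stage 1: overshoot 20 dB → 20/20 = 1 dB → -36.8 dB.
Stage 2: 6.6 dB above -43.4 dB, reduced 1.5:1 to 4.4 dB above → -39 dB.
Stage 3: -39 dB ≤ -25 dB, so stage 3 doesn't engage; make-up brings it to -37 dB.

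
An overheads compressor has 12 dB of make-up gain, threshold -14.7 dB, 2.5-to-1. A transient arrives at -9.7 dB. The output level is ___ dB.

-0.7 dB

-9.7 dB sits 5 dB over threshold.
The 5 dB excess becomes 2 dB after 2.5:1 reduction.
So the level is -14.7 + 2 = -12.7 dB; make-up adds 12 dB, giving -0.7 dB.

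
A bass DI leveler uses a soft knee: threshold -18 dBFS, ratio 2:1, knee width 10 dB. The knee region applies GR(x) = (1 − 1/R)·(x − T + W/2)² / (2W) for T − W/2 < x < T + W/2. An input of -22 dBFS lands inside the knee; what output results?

-22.025 dBFS

x − T + W/2 = -22 − (-18) + 5 = 1.
GR = (1 − 1/2) × 1² / 20 = 0.5 × 1 / 20 = 0.025 dB.
Output = -22 − 0.025 = -22.025 dBFS.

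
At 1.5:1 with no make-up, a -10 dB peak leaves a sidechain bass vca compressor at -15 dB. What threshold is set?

Input is 15 dB above T (since output overshoot × R = input overshoot: (-15 − T)·1.5 = -10 − T gives T = -25 dB).
Check: -25 + (-10 − (-25))/1.5 = -25 + 10 = -15 dB. ✓

-25 dB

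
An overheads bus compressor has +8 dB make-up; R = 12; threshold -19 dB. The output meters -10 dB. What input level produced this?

-7 dB

Before make-up, the level was -10 − 8 = -18 dB.
Post-compression overshoot = -18 − (-19) = 1 dB.
Input overshoot = R × output overshoot = 12 dB → input = -19 + 12 = -7 dB.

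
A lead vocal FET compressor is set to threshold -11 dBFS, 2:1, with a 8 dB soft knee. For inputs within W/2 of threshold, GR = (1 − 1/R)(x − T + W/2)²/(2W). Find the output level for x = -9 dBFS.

-10.125 dBFS

x − T + W/2 = -9 − (-11) + 4 = 6.
GR = (1 − 1/2) × 6² / 16 = 0.5 × 36 / 16 = 1.125 dB.
Output = -9 − 1.125 = -10.125 dBFS.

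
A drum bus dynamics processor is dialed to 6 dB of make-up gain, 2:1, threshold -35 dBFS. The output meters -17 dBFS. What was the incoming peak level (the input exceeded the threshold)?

-11 dBFS

Remove make-up: -17 − 6 = -23 dBFS.
That's 12 dB above the -35 dBFS threshold.
Undo the ratio: input overshoot = 12 × 2 = 24 dB, giving input = -11 dBFS.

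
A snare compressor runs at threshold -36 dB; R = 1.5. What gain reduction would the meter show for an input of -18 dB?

6 dB

-18 dB exceeds the threshold by 18 dB.
A 1.5:1 ratio leaves 12 dB of that excess.
Gain reduction = 18 − 12 = 6 dB.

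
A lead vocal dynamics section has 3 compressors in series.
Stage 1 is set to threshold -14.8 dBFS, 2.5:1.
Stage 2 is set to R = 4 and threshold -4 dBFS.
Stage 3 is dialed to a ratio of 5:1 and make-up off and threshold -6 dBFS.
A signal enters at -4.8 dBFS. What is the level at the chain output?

Stage 1: -4.8 dBFS is 10 dB over -14.8 dBFS; at 2.5:1 that becomes 4 dB over, giving -10.8 dBFS.
Stage 2: -10.8 dBFS is at or below the -4 dBFS threshold — no compression; output -10.8 dBFS.
Stage 3: -10.8 dBFS ≤ -6 dBFS, so stage 3 doesn't engage; output -10.8 dBFS.

-10.8 dBFS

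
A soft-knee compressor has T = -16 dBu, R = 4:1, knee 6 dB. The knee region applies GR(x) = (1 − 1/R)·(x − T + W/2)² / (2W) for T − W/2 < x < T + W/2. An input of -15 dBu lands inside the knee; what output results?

x − T + W/2 = -15 − (-16) + 3 = 4.
GR = (1 − 1/4) × 4² / 12 = 0.75 × 16 / 12 = 1 dB.
Output = -15 − 1 = -16 dBu.

-16 dBu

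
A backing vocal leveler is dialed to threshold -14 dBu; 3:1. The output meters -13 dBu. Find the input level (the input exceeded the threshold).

That's 1 dB above the -14 dBu threshold.
Undo the ratio: input overshoot = 1 × 3 = 3 dB, giving input = -11 dBu.

-11 dBu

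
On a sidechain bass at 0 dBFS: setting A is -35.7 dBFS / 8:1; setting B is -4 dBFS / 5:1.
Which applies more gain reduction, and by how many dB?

A: overshoot 35.7 dB → output overshoot 4.4625 dB → GR 31.2375 dB.
B: overshoot 4 dB → output overshoot 0.8 dB → GR 3.2 dB.
A reduces 28.0375 dB more.

A, by 28.0375 dB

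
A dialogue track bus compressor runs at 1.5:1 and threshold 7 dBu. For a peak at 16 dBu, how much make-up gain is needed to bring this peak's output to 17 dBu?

Overshoot 9 dB → 9/1.5 = 6 dB after compression, so the compressed level is 7 + 6 = 13 dBu.
Make-up = target − compressed = 17 − 13 = 4 dB.

4 dB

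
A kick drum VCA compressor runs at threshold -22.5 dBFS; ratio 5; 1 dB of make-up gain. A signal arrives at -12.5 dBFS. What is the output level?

-19.5 dBFS

Overshoot: -12.5 − (-22.5) = 10 dB.
The 10 dB excess becomes 2 dB after 5:1 reduction.
Output = -22.5 + 2 = -20.5 dBFS; make-up adds 1 dB, giving -19.5 dBFS.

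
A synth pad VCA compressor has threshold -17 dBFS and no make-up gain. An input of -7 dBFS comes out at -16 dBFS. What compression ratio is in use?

Input overshoot = -7 − (-17) = 10 dB; output overshoot = -16 − (-17) = 1 dB.
Ratio = 10 / 1 = 10.

10:1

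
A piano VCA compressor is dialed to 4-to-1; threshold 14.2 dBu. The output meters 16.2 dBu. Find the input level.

22.2 dBu

Post-compression overshoot = 16.2 − 14.2 = 2 dB.
Undo the ratio: input overshoot = 2 × 4 = 8 dB, giving input = 22.2 dBu.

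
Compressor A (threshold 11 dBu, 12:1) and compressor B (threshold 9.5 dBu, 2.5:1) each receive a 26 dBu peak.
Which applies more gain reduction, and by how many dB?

A, by 3.85 dB

A: overshoot 15 dB → output overshoot 1.25 dB → GR 13.75 dB.
B: overshoot 16.5 dB → output overshoot 6.6 dB → GR 9.9 dB.
A applies 3.85 dB more gain reduction.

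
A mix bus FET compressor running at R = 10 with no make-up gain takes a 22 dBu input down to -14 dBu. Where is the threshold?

-18 dBu

Input is 40 dB above T (since output overshoot × R = input overshoot: (-14 − T)·10 = 22 − T gives T = -18 dBu).
Check: -18 + (22 − (-18))/10 = -18 + 4 = -14 dBu. ✓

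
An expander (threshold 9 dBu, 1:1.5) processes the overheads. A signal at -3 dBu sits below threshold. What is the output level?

-9 dBu

Below threshold, a 1:1.5 expander applies gain = (1.5−1)×(T − x) of attenuation.
(1.5−1) × 12 = 6 dB, so output = -3 − 6 = -9 dBu.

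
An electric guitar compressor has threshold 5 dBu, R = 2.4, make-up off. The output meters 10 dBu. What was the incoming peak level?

The compressed level sits 10 − 5 = 5 dB over threshold.
Before 2.4:1 compression the overshoot was 5 × 2.4 = 12 dB, so input = 5 + 12 = 17 dBu.

17 dBu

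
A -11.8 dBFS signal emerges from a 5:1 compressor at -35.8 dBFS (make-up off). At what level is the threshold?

-41.8 dBFS

Gain reduction = -11.8 − (-35.8) = 24 dB; output overshoot = GR / (R − 1) = 24 / 4 = 6 dB.
Threshold = output − output overshoot = -35.8 − 6 = -41.8 dBFS.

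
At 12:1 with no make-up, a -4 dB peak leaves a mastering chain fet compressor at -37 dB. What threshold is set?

Let T be the threshold. Output overshoot = (input overshoot)/R, so -37 − T = (-4 − T)/12.
12·(-37 − T) = -4 − T → 11·T = -444 − (-4) = -440.
T = -440/11 = -40 dB.

-40 dB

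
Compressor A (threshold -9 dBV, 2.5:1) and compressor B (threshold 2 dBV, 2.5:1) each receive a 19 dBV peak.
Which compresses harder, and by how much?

A: 28 dB over, compressed to 11.2 dB over, so 16.8 dB of GR.
B: 17 dB over, compressed to 6.8 dB over, so 10.2 dB of GR.
A reduces 6.6 dB more.

A, by 6.6 dB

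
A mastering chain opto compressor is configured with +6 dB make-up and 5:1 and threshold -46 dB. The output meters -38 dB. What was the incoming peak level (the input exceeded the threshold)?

Stripping the +6 dB make-up gives -44 dB at the gain stage.
The compressed level sits -44 − (-46) = 2 dB over threshold.
Undo the ratio: input overshoot = 2 × 5 = 10 dB, giving input = -36 dB.

-36 dB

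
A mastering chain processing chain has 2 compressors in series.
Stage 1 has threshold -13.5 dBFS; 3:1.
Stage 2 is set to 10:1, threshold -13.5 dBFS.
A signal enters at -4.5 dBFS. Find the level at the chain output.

-13.2 dBFS

Stage 1: -4.5 dBFS is 9 dB over -13.5 dBFS; at 3:1 that becomes 3 dB over, giving -10.5 dBFS.
Stage 2: overshoot 3 dB → 3/10 = 0.3 dB → -13.2 dBFS.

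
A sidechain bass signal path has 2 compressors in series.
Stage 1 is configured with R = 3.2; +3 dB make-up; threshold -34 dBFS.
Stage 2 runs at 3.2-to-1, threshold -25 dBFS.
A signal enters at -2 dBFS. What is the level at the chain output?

Stage 1: -2 dBFS is 32 dB over -34 dBFS; at 3.2:1 that becomes 10 dB over, giving -24 dBFS; +3 dB make-up → -21 dBFS.
Stage 2: overshoot 4 dB → 4/3.2 = 1.25 dB → -23.75 dBFS.

-23.75 dBFS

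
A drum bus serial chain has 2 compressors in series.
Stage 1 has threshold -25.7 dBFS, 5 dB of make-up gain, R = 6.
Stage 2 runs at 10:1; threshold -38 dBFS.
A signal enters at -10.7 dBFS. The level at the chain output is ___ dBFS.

-36.02 dBFS

Stage 1: overshoot 15 dB → 15/6 = 2.5 dB → -23.2 dBFS; +5 dB make-up → -18.2 dBFS.
Stage 2: overshoot 19.8 dB → 19.8/10 = 1.98 dB → -36.02 dBFS.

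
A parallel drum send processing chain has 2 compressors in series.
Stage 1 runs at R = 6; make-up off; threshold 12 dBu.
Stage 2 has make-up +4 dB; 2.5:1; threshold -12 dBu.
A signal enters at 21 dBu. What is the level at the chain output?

2.2 dBu

Stage 1: 9 dB above 12 dBu, reduced 6:1 to 1.5 dB above → 13.5 dBu.
Stage 2: overshoot 25.5 dB → 25.5/2.5 = 10.2 dB → -1.8 dBu; +4 dB make-up → 2.2 dBu.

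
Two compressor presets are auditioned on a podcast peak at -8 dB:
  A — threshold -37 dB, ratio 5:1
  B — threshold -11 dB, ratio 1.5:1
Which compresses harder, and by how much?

A, by 22.2 dB

A: overshoot 29 dB → output overshoot 5.8 dB → GR 23.2 dB.
B: overshoot 3 dB → output overshoot 2 dB → GR 1 dB.
A applies 22.2 dB more gain reduction.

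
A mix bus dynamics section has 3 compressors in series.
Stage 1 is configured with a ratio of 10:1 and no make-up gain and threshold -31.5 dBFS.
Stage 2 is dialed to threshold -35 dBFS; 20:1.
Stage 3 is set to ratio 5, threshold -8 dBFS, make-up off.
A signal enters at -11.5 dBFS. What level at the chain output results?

Stage 1: 20 dB above -31.5 dBFS, reduced 10:1 to 2 dB above → -29.5 dBFS.
Stage 2: overshoot 5.5 dB → 5.5/20 = 0.275 dB → -34.725 dBFS.
Stage 3: -34.725 dBFS is at or below the -8 dBFS threshold — no compression; output -34.725 dBFS.

-34.725 dBFS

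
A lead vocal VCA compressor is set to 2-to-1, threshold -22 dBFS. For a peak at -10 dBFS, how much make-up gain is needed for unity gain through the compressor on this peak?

6 dB

Overshoot 12 dB → 12/2 = 6 dB after compression, so the compressed level is -22 + 6 = -16 dBFS.
Make-up = target − compressed = -10 − (-16) = 6 dB.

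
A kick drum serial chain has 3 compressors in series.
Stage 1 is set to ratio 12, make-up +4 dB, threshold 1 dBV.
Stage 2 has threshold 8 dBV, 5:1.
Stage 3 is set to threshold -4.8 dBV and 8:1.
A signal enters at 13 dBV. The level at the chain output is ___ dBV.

Stage 1: 13 dBV is 12 dB over 1 dBV; at 12:1 that becomes 1 dB over, giving 2 dBV; +4 dB make-up → 6 dBV.
Stage 2: 6 dBV is at or below the 8 dBV threshold — no compression; output 6 dBV.
Stage 3: 10.8 dB above -4.8 dBV, reduced 8:1 to 1.35 dB above → -3.45 dBV.

-3.45 dBV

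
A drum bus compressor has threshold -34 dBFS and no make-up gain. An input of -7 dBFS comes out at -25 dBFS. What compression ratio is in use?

Input overshoot = -7 − (-34) = 27 dB; output overshoot = -25 − (-34) = 9 dB.
Ratio = 27 / 9 = 3.

3:1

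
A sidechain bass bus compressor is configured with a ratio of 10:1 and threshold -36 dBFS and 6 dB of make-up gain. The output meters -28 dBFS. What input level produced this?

-16 dBFS

Before make-up, the level was -28 − 6 = -34 dBFS.
The compressed level sits -34 − (-36) = 2 dB over threshold.
Before 10:1 compression the overshoot was 2 × 10 = 20 dB, so input = -36 + 20 = -16 dBFS.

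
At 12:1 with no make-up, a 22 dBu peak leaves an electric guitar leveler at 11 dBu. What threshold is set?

Let T be the threshold. Output overshoot = (input overshoot)/R, so 11 − T = (22 − T)/12.
12·(11 − T) = 22 − T → 11·T = 132 − 22 = 110.
T = 110/11 = 10 dBu.

10 dBu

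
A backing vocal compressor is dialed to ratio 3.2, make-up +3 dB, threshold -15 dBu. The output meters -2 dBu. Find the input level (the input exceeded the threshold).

Stripping the +3 dB make-up gives -5 dBu at the gain stage.
The compressed level sits -5 − (-15) = 10 dB over threshold.
Before 3.2:1 compression the overshoot was 10 × 3.2 = 32 dB, so input = -15 + 32 = 17 dBu.

17 dBu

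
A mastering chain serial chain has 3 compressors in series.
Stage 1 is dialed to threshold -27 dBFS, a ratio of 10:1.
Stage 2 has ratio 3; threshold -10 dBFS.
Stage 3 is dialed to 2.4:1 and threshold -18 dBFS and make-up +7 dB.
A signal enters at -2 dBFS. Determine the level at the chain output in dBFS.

Stage 1: 25 dB above -27 dBFS, reduced 10:1 to 2.5 dB above → -24.5 dBFS.
Stage 2: -24.5 dBFS is at or below the -10 dBFS threshold — no compression; output -24.5 dBFS.
Stage 3: -24.5 dBFS ≤ -18 dBFS, so stage 3 doesn't engage; make-up brings it to -17.5 dBFS.

-17.5 dBFS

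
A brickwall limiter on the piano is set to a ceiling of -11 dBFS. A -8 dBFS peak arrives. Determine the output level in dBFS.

At ∞:1, everything above -11 dBFS is held at the ceiling.

-11 dBFS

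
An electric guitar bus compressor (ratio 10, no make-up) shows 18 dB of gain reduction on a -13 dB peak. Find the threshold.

-33 dB

Let T be the threshold. Output overshoot = (input overshoot)/R, so -31 − T = (-13 − T)/10.
10·(-31 − T) = -13 − T → 9·T = -310 − (-13) = -297.
T = -297/9 = -33 dB.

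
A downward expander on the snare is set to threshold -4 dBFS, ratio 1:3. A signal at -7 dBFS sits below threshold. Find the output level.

-13 dBFS

Below threshold, a 1:3 expander applies gain = (3−1)×(T − x) of attenuation.
(3−1) × 3 = 6 dB, so output = -7 − 6 = -13 dBFS.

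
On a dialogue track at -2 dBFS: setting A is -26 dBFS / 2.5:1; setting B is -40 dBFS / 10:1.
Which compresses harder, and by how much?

B, by 19.8 dB

A: overshoot 24 dB → output overshoot 9.6 dB → GR 14.4 dB.
B: overshoot 38 dB → output overshoot 3.8 dB → GR 34.2 dB.
Difference: 19.8 dB in favour of B.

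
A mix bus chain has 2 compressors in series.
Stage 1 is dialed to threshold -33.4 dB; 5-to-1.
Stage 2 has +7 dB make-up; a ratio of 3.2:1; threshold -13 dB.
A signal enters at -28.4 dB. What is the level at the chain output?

-25.4 dB

Stage 1: 5 dB above -33.4 dB, reduced 5:1 to 1 dB above → -32.4 dB.
Stage 2: below threshold (-32.4 ≤ -13); passes unchanged; make-up brings it to -25.4 dB.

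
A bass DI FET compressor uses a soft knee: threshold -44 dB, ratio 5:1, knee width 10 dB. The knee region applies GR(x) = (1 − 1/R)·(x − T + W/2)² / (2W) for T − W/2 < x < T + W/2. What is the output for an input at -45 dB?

x − T + W/2 = -45 − (-44) + 5 = 4.
GR = (1 − 1/5) × 4² / 20 = 0.8 × 16 / 20 = 0.64 dB.
Output = -45 − 0.64 = -45.64 dB.

-45.64 dB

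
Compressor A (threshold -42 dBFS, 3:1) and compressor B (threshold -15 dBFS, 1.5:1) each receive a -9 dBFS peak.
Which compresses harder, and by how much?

A, by 20 dB

A: overshoot 33 dB → output overshoot 11 dB → GR 22 dB.
B: overshoot 6 dB → output overshoot 4 dB → GR 2 dB.
A reduces 20 dB more.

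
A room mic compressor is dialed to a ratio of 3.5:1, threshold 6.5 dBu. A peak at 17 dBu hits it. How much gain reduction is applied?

7.5 dB

The signal is 10.5 dB above threshold.
After 3.5:1 compression the overshoot becomes 10.5/3.5 = 3 dB.
So the signal is attenuated by 10.5 − 3 = 7.5 dB.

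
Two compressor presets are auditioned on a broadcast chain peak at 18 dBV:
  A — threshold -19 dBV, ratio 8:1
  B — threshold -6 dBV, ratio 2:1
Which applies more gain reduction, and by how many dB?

A: overshoot 37 dB → output overshoot 4.625 dB → GR 32.375 dB.
B: overshoot 24 dB → output overshoot 12 dB → GR 12 dB.
A applies 20.375 dB more gain reduction.

A, by 20.375 dB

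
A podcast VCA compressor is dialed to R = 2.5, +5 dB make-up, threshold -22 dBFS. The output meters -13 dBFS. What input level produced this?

-12 dBFS

Stripping the +5 dB make-up gives -18 dBFS at the gain stage.
The compressed level sits -18 − (-22) = 4 dB over threshold.
Input overshoot = R × output overshoot = 10 dB → input = -22 + 10 = -12 dBFS.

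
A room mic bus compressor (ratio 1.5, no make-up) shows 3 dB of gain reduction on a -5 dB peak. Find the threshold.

-14 dB

Input is 9 dB above T (since output overshoot × R = input overshoot: (-8 − T)·1.5 = -5 − T gives T = -14 dB).
Check: -14 + (-5 − (-14))/1.5 = -14 + 6 = -8 dB. ✓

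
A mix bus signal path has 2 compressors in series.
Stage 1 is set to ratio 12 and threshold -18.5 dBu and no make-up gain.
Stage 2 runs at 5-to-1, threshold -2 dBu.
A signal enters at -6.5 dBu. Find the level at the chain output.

Stage 1: overshoot 12 dB → 12/12 = 1 dB → -17.5 dBu.
Stage 2: -17.5 dBu is at or below the -2 dBu threshold — no compression; output -17.5 dBu.

-17.5 dBu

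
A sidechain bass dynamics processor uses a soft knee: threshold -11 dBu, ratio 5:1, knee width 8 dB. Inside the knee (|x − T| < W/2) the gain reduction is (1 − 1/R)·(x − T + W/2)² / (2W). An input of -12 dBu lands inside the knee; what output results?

-12.45 dBu

x − T + W/2 = -12 − (-11) + 4 = 3.
GR = (1 − 1/5) × 3² / 16 = 0.8 × 9 / 16 = 0.45 dB.
Output = -12 − 0.45 = -12.45 dBu.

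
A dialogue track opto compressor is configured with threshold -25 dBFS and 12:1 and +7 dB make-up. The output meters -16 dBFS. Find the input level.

Before make-up, the level was -16 − 7 = -23 dBFS.
The compressed level sits -23 − (-25) = 2 dB over threshold.
Before 12:1 compression the overshoot was 2 × 12 = 24 dB, so input = -25 + 24 = -1 dBFS.

-1 dBFS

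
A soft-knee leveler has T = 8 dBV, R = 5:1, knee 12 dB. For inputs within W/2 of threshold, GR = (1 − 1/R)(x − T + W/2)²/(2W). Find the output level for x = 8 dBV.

6.8 dBV

x − T + W/2 = 8 − 8 + 6 = 6.
GR = (1 − 1/5) × 6² / 24 = 0.8 × 36 / 24 = 1.2 dB.
Output = 8 − 1.2 = 6.8 dBV.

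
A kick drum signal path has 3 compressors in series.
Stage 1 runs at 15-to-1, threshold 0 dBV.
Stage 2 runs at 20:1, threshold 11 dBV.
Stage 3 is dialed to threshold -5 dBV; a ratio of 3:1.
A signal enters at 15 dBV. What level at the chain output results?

-3 dBV

Stage 1: 15 dB above 0 dBV, reduced 15:1 to 1 dB above → 1 dBV.
Stage 2: 1 dBV ≤ 11 dBV, so stage 2 doesn't engage; output 1 dBV.
Stage 3: overshoot 6 dB → 6/3 = 2 dB → -3 dBV.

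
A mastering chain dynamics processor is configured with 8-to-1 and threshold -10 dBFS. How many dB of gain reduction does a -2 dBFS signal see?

7 dB

The signal is 8 dB above threshold.
A 8:1 ratio leaves 1 dB of that excess.
Gain reduction = 8 − 1 = 7 dB.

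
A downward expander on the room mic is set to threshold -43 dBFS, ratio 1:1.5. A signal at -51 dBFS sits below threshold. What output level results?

Undershoot = (-43) − (-51) = 8 dB.
At 1:1.5, that expands to 12 dB under threshold.
Output = -43 − 12 = -55 dBFS.

-55 dBFS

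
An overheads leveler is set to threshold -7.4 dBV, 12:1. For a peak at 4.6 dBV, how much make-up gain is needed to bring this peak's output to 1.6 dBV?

8 dB

The peak compresses to -7.4 + 12/12 = -6.4 dBV.
To reach 1.6 dBV requires 1.6 − (-6.4) = 8 dB of make-up.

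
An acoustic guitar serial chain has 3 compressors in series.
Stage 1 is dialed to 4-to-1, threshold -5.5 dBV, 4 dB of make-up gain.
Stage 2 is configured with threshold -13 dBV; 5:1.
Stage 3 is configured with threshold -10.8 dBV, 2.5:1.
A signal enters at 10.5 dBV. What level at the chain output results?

Stage 1: 10.5 dBV is 16 dB over -5.5 dBV; at 4:1 that becomes 4 dB over, giving -1.5 dBV; +4 dB make-up → 2.5 dBV.
Stage 2: 2.5 dBV is 15.5 dB over -13 dBV; at 5:1 that becomes 3.1 dB over, giving -9.9 dBV.
Stage 3: overshoot 0.9 dB → 0.9/2.5 = 0.36 dB → -10.44 dBV.

-10.44 dBV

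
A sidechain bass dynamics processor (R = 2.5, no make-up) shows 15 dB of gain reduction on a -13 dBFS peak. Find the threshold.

Let T be the threshold. Output overshoot = (input overshoot)/R, so -28 − T = (-13 − T)/2.5.
2.5·(-28 − T) = -13 − T → 1.5·T = -70 − (-13) = -57.
T = -57/1.5 = -38 dBFS.

-38 dBFS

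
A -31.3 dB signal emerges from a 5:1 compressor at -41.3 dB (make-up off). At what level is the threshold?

Gain reduction = -31.3 − (-41.3) = 10 dB; output overshoot = GR / (R − 1) = 10 / 4 = 2.5 dB.
Threshold = output − output overshoot = -41.3 − 2.5 = -43.8 dB.

-43.8 dB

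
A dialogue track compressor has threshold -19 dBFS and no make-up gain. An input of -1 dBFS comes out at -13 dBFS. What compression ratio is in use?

Input overshoot = -1 − (-19) = 18 dB; output overshoot = -13 − (-19) = 6 dB.
Ratio = 18 / 6 = 3.

3:1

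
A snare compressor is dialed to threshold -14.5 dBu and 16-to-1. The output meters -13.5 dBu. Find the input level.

1.5 dBu

Post-compression overshoot = -13.5 − (-14.5) = 1 dB.
Input overshoot = R × output overshoot = 16 dB → input = -14.5 + 16 = 1.5 dBu.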